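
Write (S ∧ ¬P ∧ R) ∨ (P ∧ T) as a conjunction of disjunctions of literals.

(S ∨ P) ∧ (S ∨ T) ∧ (¬P ∨ T) ∧ (R ∨ P) ∧ (R ∨ T)

(S ∧ ¬P ∧ R) ∨ (P ∧ T)
= (S ∨ P) ∧ (S ∨ T) ∧ (¬P ∨ P) ∧ (¬P ∨ T) ∧ (R ∨ P) ∧ (R ∨ T)   [distribute ∨ over ∧]
= (S ∨ P) ∧ (S ∨ T) ∧ (¬P ∨ T) ∧ (R ∨ P) ∧ (R ∨ T)   [simplify]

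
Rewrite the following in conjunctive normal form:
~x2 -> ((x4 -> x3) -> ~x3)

~x2 -> ((x4 -> x3) -> ~x3)
⇔ ~~x2 | ((x4 -> x3) -> ~x3)   [eliminate ->]
⇔ ~~x2 | ~(x4 -> x3) | ~x3   [eliminate ->]
⇔ ~~x2 | ~(~x4 | x3) | ~x3   [eliminate ->]
⇔ x2 | ~(~x4 | x3) | ~x3   [double negation]
⇔ x2 | (~~x4 & ~x3) | ~x3   [De Morgan]
⇔ x2 | (x4 & ~x3) | ~x3   [double negation]
⇔ (x2 | x4 | ~x3) & (x2 | ~x3 | ~x3)   [distribute | over &]
⇔ x2 | ~x3   [simplify]

x2 | ~x3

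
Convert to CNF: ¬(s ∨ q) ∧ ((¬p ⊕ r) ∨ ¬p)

¬s ∧ ¬q ∧ (¬p ∨ r)

¬(s ∨ q) ∧ ((¬p ⊕ r) ∨ ¬p)
⇔ ¬(s ∨ q) ∧ (((¬p ∨ r) ∧ ¬(¬p ∧ r)) ∨ ¬p)
⇔ ¬s ∧ ¬q ∧ (((¬p ∨ r) ∧ ¬(¬p ∧ r)) ∨ ¬p)
⇔ ¬s ∧ ¬q ∧ (((¬p ∨ r) ∧ (¬¬p ∨ ¬r)) ∨ ¬p)
⇔ ¬s ∧ ¬q ∧ (((¬p ∨ r) ∧ (p ∨ ¬r)) ∨ ¬p)
⇔ ¬s ∧ ¬q ∧ (¬p ∨ r ∨ ¬p) ∧ (p ∨ ¬r ∨ ¬p)
⇔ ¬s ∧ ¬q ∧ (¬p ∨ r)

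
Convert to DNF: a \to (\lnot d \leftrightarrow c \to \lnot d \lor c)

\lnot a \lor \lnot d

a \to (\lnot d \leftrightarrow c \to \lnot d \lor c)
= \lnot a \lor (\lnot d \leftrightarrow c \to \lnot d \lor c)   [eliminate \to]
= \lnot a \lor (\lnot d \to (c \to \lnot d \lor c)) \land ((c \to \lnot d \lor c) \to \lnot d)   [eliminate \leftrightarrow]
= \lnot a \lor (\lnot \lnot d \lor (c \to \lnot d \lor c)) \land ((c \to \lnot d \lor c) \to \lnot d)   [eliminate \to]
= \lnot a \lor (\lnot \lnot d \lor \lnot c \lor \lnot d \lor c) \land ((c \to \lnot d \lor c) \to \lnot d)   [eliminate \to]
= \lnot a \lor (\lnot \lnot d \lor \lnot c \lor \lnot d \lor c) \land (\lnot (c \to \lnot d \lor c) \lor \lnot d)   [eliminate \to]
= \lnot a \lor (\lnot \lnot d \lor \lnot c \lor \lnot d \lor c) \land (\lnot (\lnot c \lor \lnot d \lor c) \lor \lnot d)   [eliminate \to]
= \lnot a \lor (d \lor \lnot c \lor \lnot d \lor c) \land (\lnot (\lnot c \lor \lnot d \lor c) \lor \lnot d)   [double negation]
= \lnot a \lor (d \lor \lnot c \lor \lnot d \lor c) \land (\lnot \lnot c \land \lnot \lnot d \land \lnot c \lor \lnot d)   [De Morgan]
= \lnot a \lor (d \lor \lnot c \lor \lnot d \lor c) \land (c \land \lnot \lnot d \land \lnot c \lor \lnot d)   [double negation]
= \lnot a \lor (d \lor \lnot c \lor \lnot d \lor c) \land (c \land d \land \lnot c \lor \lnot d)   [double negation]
= \lnot a \lor d \land c \land d \land \lnot c \lor d \land \lnot d \lor \lnot c \land c \land d \land \lnot c \lor \lnot c \land \lnot d \lor \lnot d \land c \land d \land \lnot c \lor \lnot d \land \lnot d \lor c \land c \land d \land \lnot c \lor c \land \lnot d   [distribute \land over \lor]
= \lnot a \lor \lnot d   [simplify]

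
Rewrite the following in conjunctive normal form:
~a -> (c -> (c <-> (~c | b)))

a | ~c | b

~a -> (c -> (c <-> (~c | b)))
⇔ ~~a | (c -> (c <-> (~c | b)))   (eliminate ->)
⇔ ~~a | ~c | (c <-> (~c | b))   (eliminate ->)
⇔ ~~a | ~c | ((c -> (~c | b)) & ((~c | b) -> c))   (eliminate <->)
⇔ ~~a | ~c | ((~c | ~c | b) & ((~c | b) -> c))   (eliminate ->)
⇔ ~~a | ~c | ((~c | ~c | b) & (~(~c | b) | c))   (eliminate ->)
⇔ a | ~c | ((~c | ~c | b) & (~(~c | b) | c))   (double negation)
⇔ a | ~c | ((~c | ~c | b) & ((~~c & ~b) | c))   (De Morgan)
⇔ a | ~c | ((~c | ~c | b) & ((c & ~b) | c))   (double negation)
⇔ (a | ~c | ~c | ~c | b) & (a | ~c | c | c) & (a | ~c | ~b | c)   (distribute | over &)
⇔ a | ~c | b   (simplify)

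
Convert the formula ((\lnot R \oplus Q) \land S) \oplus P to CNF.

((\lnot R \oplus Q) \land S) \oplus P
⇔ (((\lnot R \oplus Q) \land S) \lor P) \land \lnot ((\lnot R \oplus Q) \land S \land P)   [expand \oplus]
⇔ (((\lnot R \lor Q) \land \lnot (\lnot R \land Q) \land S) \lor P) \land \lnot ((\lnot R \oplus Q) \land S \land P)   [expand \oplus]
⇔ (((\lnot R \lor Q) \land \lnot (\lnot R \land Q) \land S) \lor P) \land \lnot ((\lnot R \lor Q) \land \lnot (\lnot R \land Q) \land S \land P)   [expand \oplus]
⇔ (((\lnot R \lor Q) \land (\lnot \lnot R \lor \lnot Q) \land S) \lor P) \land \lnot ((\lnot R \lor Q) \land \lnot (\lnot R \land Q) \land S \land P)   [De Morgan]
⇔ (((\lnot R \lor Q) \land (R \lor \lnot Q) \land S) \lor P) \land \lnot ((\lnot R \lor Q) \land \lnot (\lnot R \land Q) \land S \land P)   [double negation]
⇔ (((\lnot R \lor Q) \land (R \lor \lnot Q) \land S) \lor P) \land (\lnot (\lnot R \lor Q) \lor \lnot \lnot (\lnot R \land Q) \lor \lnot S \lor \lnot P)   [De Morgan]
⇔ (((\lnot R \lor Q) \land (R \lor \lnot Q) \land S) \lor P) \land ((\lnot \lnot R \land \lnot Q) \lor \lnot \lnot (\lnot R \land Q) \lor \lnot S \lor \lnot P)   [De Morgan]
⇔ (((\lnot R \lor Q) \land (R \lor \lnot Q) \land S) \lor P) \land ((R \land \lnot Q) \lor \lnot \lnot (\lnot R \land Q) \lor \lnot S \lor \lnot P)   [double negation]
⇔ (((\lnot R \lor Q) \land (R \lor \lnot Q) \land S) \lor P) \land ((R \land \lnot Q) \lor (\lnot R \land Q) \lor \lnot S \lor \lnot P)   [double negation]
⇔ (\lnot R \lor Q \lor P) \land (R \lor \lnot Q \lor P) \land (S \lor P) \land (R \lor \lnot R \lor \lnot S \lor \lnot P) \land (R \lor Q \lor \lnot S \lor \lnot P) \land (\lnot Q \lor \lnot R \lor \lnot S \lor \lnot P) \land (\lnot Q \lor Q \lor \lnot S \lor \lnot P)   [distribute \lor over \land]
⇔ (\lnot R \lor Q \lor P) \land (R \lor \lnot Q \lor P) \land (S \lor P) \land (R \lor Q \lor \lnot S \lor \lnot P) \land (\lnot Q \lor \lnot R \lor \lnot S \lor \lnot P)   [simplify]

(\lnot R \lor Q \lor P) \land (R \lor \lnot Q \lor P) \land (S \lor P) \land (R \lor Q \lor \lnot S \lor \lnot P) \land (\lnot Q \lor \lnot R \lor \lnot S \lor \lnot P)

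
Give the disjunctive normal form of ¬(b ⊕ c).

¬(b ⊕ c)
= ¬((b ∧ ¬c) ∨ (¬b ∧ c))   (expand ⊕)
= ¬(b ∧ ¬c) ∧ ¬(¬b ∧ c)   (De Morgan)
= (¬b ∨ ¬¬c) ∧ ¬(¬b ∧ c)   (De Morgan)
= (¬b ∨ c) ∧ ¬(¬b ∧ c)   (double negation)
= (¬b ∨ c) ∧ (¬¬b ∨ ¬c)   (De Morgan)
= (¬b ∨ c) ∧ (b ∨ ¬c)   (double negation)
= (¬b ∧ b) ∨ (¬b ∧ ¬c) ∨ (c ∧ b) ∨ (c ∧ ¬c)   (distribute ∧ over ∨)
= (¬b ∧ ¬c) ∨ (c ∧ b)   (simplify)

(¬b ∧ ¬c) ∨ (c ∧ b)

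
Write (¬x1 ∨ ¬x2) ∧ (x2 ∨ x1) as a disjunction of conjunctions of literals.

(¬x1 ∨ ¬x2) ∧ (x2 ∨ x1)
≡ (¬x1 ∧ x2) ∨ (¬x1 ∧ x1) ∨ (¬x2 ∧ x2) ∨ (¬x2 ∧ x1)
≡ (¬x1 ∧ x2) ∨ (¬x2 ∧ x1)

(¬x1 ∧ x2) ∨ (¬x2 ∧ x1)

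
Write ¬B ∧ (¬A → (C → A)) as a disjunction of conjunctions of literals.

¬B ∧ (¬A → (C → A))
≡ ¬B ∧ (¬¬A ∨ (C → A))
≡ ¬B ∧ (¬¬A ∨ ¬C ∨ A)
≡ ¬B ∧ (A ∨ ¬C ∨ A)
≡ (¬B ∧ A) ∨ (¬B ∧ ¬C) ∨ (¬B ∧ A)
≡ (¬B ∧ A) ∨ (¬B ∧ ¬C)

(¬B ∧ A) ∨ (¬B ∧ ¬C)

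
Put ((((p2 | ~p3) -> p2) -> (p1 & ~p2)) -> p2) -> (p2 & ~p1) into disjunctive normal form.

((((p2 | ~p3) -> p2) -> (p1 & ~p2)) -> p2) -> (p2 & ~p1)
≡ ~((((p2 | ~p3) -> p2) -> (p1 & ~p2)) -> p2) | (p2 & ~p1)   (eliminate ->)
≡ ~(~(((p2 | ~p3) -> p2) -> (p1 & ~p2)) | p2) | (p2 & ~p1)   (eliminate ->)
≡ ~(~(~((p2 | ~p3) -> p2) | (p1 & ~p2)) | p2) | (p2 & ~p1)   (eliminate ->)
≡ ~(~(~(~(p2 | ~p3) | p2) | (p1 & ~p2)) | p2) | (p2 & ~p1)   (eliminate ->)
≡ (~~(~(~(p2 | ~p3) | p2) | (p1 & ~p2)) & ~p2) | (p2 & ~p1)   (De Morgan)
≡ ((~(~(p2 | ~p3) | p2) | (p1 & ~p2)) & ~p2) | (p2 & ~p1)   (double negation)
≡ (((~~(p2 | ~p3) & ~p2) | (p1 & ~p2)) & ~p2) | (p2 & ~p1)   (De Morgan)
≡ ((((p2 | ~p3) & ~p2) | (p1 & ~p2)) & ~p2) | (p2 & ~p1)   (double negation)
≡ (p2 & ~p2 & ~p2) | (~p3 & ~p2 & ~p2) | (p1 & ~p2 & ~p2) | (p2 & ~p1)   (distribute & over |)
≡ (~p3 & ~p2) | (p1 & ~p2) | (p2 & ~p1)   (simplify)

(~p3 & ~p2) | (p1 & ~p2) | (p2 & ~p1)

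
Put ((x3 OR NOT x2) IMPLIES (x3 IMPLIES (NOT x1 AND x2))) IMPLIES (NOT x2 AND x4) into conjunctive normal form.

(x3 OR NOT x2) AND (x3 OR x4) AND (x1 OR NOT x2)

((x3 OR NOT x2) IMPLIES (x3 IMPLIES (NOT x1 AND x2))) IMPLIES (NOT x2 AND x4)
≡ NOT ((x3 OR NOT x2) IMPLIES (x3 IMPLIES (NOT x1 AND x2))) OR (NOT x2 AND x4)   [eliminate IMPLIES]
≡ NOT (NOT (x3 OR NOT x2) OR (x3 IMPLIES (NOT x1 AND x2))) OR (NOT x2 AND x4)   [eliminate IMPLIES]
≡ NOT (NOT (x3 OR NOT x2) OR NOT x3 OR (NOT x1 AND x2)) OR (NOT x2 AND x4)   [eliminate IMPLIES]
≡ (NOT NOT (x3 OR NOT x2) AND NOT NOT x3 AND NOT (NOT x1 AND x2)) OR (NOT x2 AND x4)   [De Morgan]
≡ ((x3 OR NOT x2) AND NOT NOT x3 AND NOT (NOT x1 AND x2)) OR (NOT x2 AND x4)   [double negation]
≡ ((x3 OR NOT x2) AND x3 AND NOT (NOT x1 AND x2)) OR (NOT x2 AND x4)   [double negation]
≡ ((x3 OR NOT x2) AND x3 AND (NOT NOT x1 OR NOT x2)) OR (NOT x2 AND x4)   [De Morgan]
≡ ((x3 OR NOT x2) AND x3 AND (x1 OR NOT x2)) OR (NOT x2 AND x4)   [double negation]
≡ (x3 OR NOT x2 OR NOT x2) AND (x3 OR NOT x2 OR x4) AND (x3 OR NOT x2) AND (x3 OR x4) AND (x1 OR NOT x2 OR NOT x2) AND (x1 OR NOT x2 OR x4)   [distribute OR over AND]
≡ (x3 OR NOT x2) AND (x3 OR x4) AND (x1 OR NOT x2)   [simplify]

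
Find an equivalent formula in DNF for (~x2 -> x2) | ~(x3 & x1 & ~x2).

x2 | ~x3 | ~x1

(~x2 -> x2) | ~(x3 & x1 & ~x2)
⇔ ~~x2 | x2 | ~(x3 & x1 & ~x2)   [eliminate ->]
⇔ x2 | x2 | ~(x3 & x1 & ~x2)   [double negation]
⇔ x2 | x2 | ~x3 | ~x1 | ~~x2   [De Morgan]
⇔ x2 | x2 | ~x3 | ~x1 | x2   [double negation]
⇔ x2 | ~x3 | ~x1   [simplify]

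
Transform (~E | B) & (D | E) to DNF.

(~E | B) & (D | E)
⇔ (~E & D) | (~E & E) | (B & D) | (B & E)   — distribute & over |
⇔ (~E & D) | (B & D) | (B & E)   — simplify

(~E & D) | (B & D) | (B & E)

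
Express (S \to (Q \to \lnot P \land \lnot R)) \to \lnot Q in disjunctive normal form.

S \land Q \land P \lor S \land Q \land R \lor \lnot Q

(S \to (Q \to \lnot P \land \lnot R)) \to \lnot Q
≡ \lnot (S \to (Q \to \lnot P \land \lnot R)) \lor \lnot Q   — eliminate \to
≡ \lnot (\lnot S \lor (Q \to \lnot P \land \lnot R)) \lor \lnot Q   — eliminate \to
≡ \lnot (\lnot S \lor \lnot Q \lor \lnot P \land \lnot R) \lor \lnot Q   — eliminate \to
≡ \lnot \lnot S \land \lnot \lnot Q \land \lnot (\lnot P \land \lnot R) \lor \lnot Q   — De Morgan
≡ S \land \lnot \lnot Q \land \lnot (\lnot P \land \lnot R) \lor \lnot Q   — double negation
≡ S \land Q \land \lnot (\lnot P \land \lnot R) \lor \lnot Q   — double negation
≡ S \land Q \land (\lnot \lnot P \lor \lnot \lnot R) \lor \lnot Q   — De Morgan
≡ S \land Q \land (P \lor \lnot \lnot R) \lor \lnot Q   — double negation
≡ S \land Q \land (P \lor R) \lor \lnot Q   — double negation
≡ S \land Q \land P \lor S \land Q \land R \lor \lnot Q   — distribute \land over \lor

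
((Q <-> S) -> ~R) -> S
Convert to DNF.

(~Q & ~S & R) | S

((Q <-> S) -> ~R) -> S
≡ ~((Q <-> S) -> ~R) | S   [eliminate ->]
≡ ~(~(Q <-> S) | ~R) | S   [eliminate ->]
≡ ~(~((Q -> S) & (S -> Q)) | ~R) | S   [eliminate <->]
≡ ~(~((~Q | S) & (S -> Q)) | ~R) | S   [eliminate ->]
≡ ~(~((~Q | S) & (~S | Q)) | ~R) | S   [eliminate ->]
≡ (~~((~Q | S) & (~S | Q)) & ~~R) | S   [De Morgan]
≡ ((~Q | S) & (~S | Q) & ~~R) | S   [double negation]
≡ ((~Q | S) & (~S | Q) & R) | S   [double negation]
≡ (~Q & ~S & R) | (~Q & Q & R) | (S & ~S & R) | (S & Q & R) | S   [distribute & over |]
≡ (~Q & ~S & R) | S   [simplify]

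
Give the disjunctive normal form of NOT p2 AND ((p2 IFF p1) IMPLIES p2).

NOT p2 AND p1

NOT p2 AND ((p2 IFF p1) IMPLIES p2)
≡ NOT p2 AND (NOT (p2 IFF p1) OR p2)   [eliminate IMPLIES]
≡ NOT p2 AND (NOT ((p2 IMPLIES p1) AND (p1 IMPLIES p2)) OR p2)   [eliminate IFF]
≡ NOT p2 AND (NOT ((NOT p2 OR p1) AND (p1 IMPLIES p2)) OR p2)   [eliminate IMPLIES]
≡ NOT p2 AND (NOT ((NOT p2 OR p1) AND (NOT p1 OR p2)) OR p2)   [eliminate IMPLIES]
≡ NOT p2 AND (NOT (NOT p2 OR p1) OR NOT (NOT p1 OR p2) OR p2)   [De Morgan]
≡ NOT p2 AND ((NOT NOT p2 AND NOT p1) OR NOT (NOT p1 OR p2) OR p2)   [De Morgan]
≡ NOT p2 AND ((p2 AND NOT p1) OR NOT (NOT p1 OR p2) OR p2)   [double negation]
≡ NOT p2 AND ((p2 AND NOT p1) OR (NOT NOT p1 AND NOT p2) OR p2)   [De Morgan]
≡ NOT p2 AND ((p2 AND NOT p1) OR (p1 AND NOT p2) OR p2)   [double negation]
≡ (NOT p2 AND p2 AND NOT p1) OR (NOT p2 AND p1 AND NOT p2) OR (NOT p2 AND p2)   [distribute AND over OR]
≡ NOT p2 AND p1   [simplify]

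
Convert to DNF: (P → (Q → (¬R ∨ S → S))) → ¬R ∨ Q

¬R ∨ Q

(P → (Q → (¬R ∨ S → S))) → ¬R ∨ Q
= ¬(P → (Q → (¬R ∨ S → S))) ∨ ¬R ∨ Q   (eliminate →)
= ¬(¬P ∨ (Q → (¬R ∨ S → S))) ∨ ¬R ∨ Q   (eliminate →)
= ¬(¬P ∨ ¬Q ∨ (¬R ∨ S → S)) ∨ ¬R ∨ Q   (eliminate →)
= ¬(¬P ∨ ¬Q ∨ ¬(¬R ∨ S) ∨ S) ∨ ¬R ∨ Q   (eliminate →)
= ¬¬P ∧ ¬¬Q ∧ ¬¬(¬R ∨ S) ∧ ¬S ∨ ¬R ∨ Q   (De Morgan)
= P ∧ ¬¬Q ∧ ¬¬(¬R ∨ S) ∧ ¬S ∨ ¬R ∨ Q   (double negation)
= P ∧ Q ∧ ¬¬(¬R ∨ S) ∧ ¬S ∨ ¬R ∨ Q   (double negation)
= P ∧ Q ∧ (¬R ∨ S) ∧ ¬S ∨ ¬R ∨ Q   (double negation)
= P ∧ Q ∧ ¬R ∧ ¬S ∨ P ∧ Q ∧ S ∧ ¬S ∨ ¬R ∨ Q   (distribute ∧ over ∨)
= ¬R ∨ Q   (simplify)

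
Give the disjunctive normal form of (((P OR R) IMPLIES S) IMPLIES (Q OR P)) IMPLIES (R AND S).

(((P OR R) IMPLIES S) IMPLIES (Q OR P)) IMPLIES (R AND S)
≡ NOT (((P OR R) IMPLIES S) IMPLIES (Q OR P)) OR (R AND S)
≡ NOT (NOT ((P OR R) IMPLIES S) OR Q OR P) OR (R AND S)
≡ NOT (NOT (NOT (P OR R) OR S) OR Q OR P) OR (R AND S)
≡ (NOT NOT (NOT (P OR R) OR S) AND NOT Q AND NOT P) OR (R AND S)
≡ ((NOT (P OR R) OR S) AND NOT Q AND NOT P) OR (R AND S)
≡ (((NOT P AND NOT R) OR S) AND NOT Q AND NOT P) OR (R AND S)
≡ (NOT P AND NOT R AND NOT Q AND NOT P) OR (S AND NOT Q AND NOT P) OR (R AND S)
≡ (NOT P AND NOT R AND NOT Q) OR (S AND NOT Q AND NOT P) OR (R AND S)

(NOT P AND NOT R AND NOT Q) OR (S AND NOT Q AND NOT P) OR (R AND S)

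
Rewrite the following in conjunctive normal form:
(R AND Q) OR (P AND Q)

(R AND Q) OR (P AND Q)
= (R OR P) AND (R OR Q) AND (Q OR P) AND (Q OR Q)
= (R OR P) AND Q

(R OR P) AND Q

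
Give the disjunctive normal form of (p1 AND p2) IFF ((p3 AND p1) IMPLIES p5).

(p1 AND p2) IFF ((p3 AND p1) IMPLIES p5)
≡ ((p1 AND p2) IMPLIES ((p3 AND p1) IMPLIES p5)) AND (((p3 AND p1) IMPLIES p5) IMPLIES (p1 AND p2))   [eliminate IFF]
≡ (NOT (p1 AND p2) OR ((p3 AND p1) IMPLIES p5)) AND (((p3 AND p1) IMPLIES p5) IMPLIES (p1 AND p2))   [eliminate IMPLIES]
≡ (NOT (p1 AND p2) OR NOT (p3 AND p1) OR p5) AND (((p3 AND p1) IMPLIES p5) IMPLIES (p1 AND p2))   [eliminate IMPLIES]
≡ (NOT (p1 AND p2) OR NOT (p3 AND p1) OR p5) AND (NOT ((p3 AND p1) IMPLIES p5) OR (p1 AND p2))   [eliminate IMPLIES]
≡ (NOT (p1 AND p2) OR NOT (p3 AND p1) OR p5) AND (NOT (NOT (p3 AND p1) OR p5) OR (p1 AND p2))   [eliminate IMPLIES]
≡ (NOT p1 OR NOT p2 OR NOT (p3 AND p1) OR p5) AND (NOT (NOT (p3 AND p1) OR p5) OR (p1 AND p2))   [De Morgan]
≡ (NOT p1 OR NOT p2 OR NOT p3 OR NOT p1 OR p5) AND (NOT (NOT (p3 AND p1) OR p5) OR (p1 AND p2))   [De Morgan]
≡ (NOT p1 OR NOT p2 OR NOT p3 OR NOT p1 OR p5) AND ((NOT NOT (p3 AND p1) AND NOT p5) OR (p1 AND p2))   [De Morgan]
≡ (NOT p1 OR NOT p2 OR NOT p3 OR NOT p1 OR p5) AND ((p3 AND p1 AND NOT p5) OR (p1 AND p2))   [double negation]
≡ (NOT p1 AND p3 AND p1 AND NOT p5) OR (NOT p1 AND p1 AND p2) OR (NOT p2 AND p3 AND p1 AND NOT p5) OR (NOT p2 AND p1 AND p2) OR (NOT p3 AND p3 AND p1 AND NOT p5) OR (NOT p3 AND p1 AND p2) OR (NOT p1 AND p3 AND p1 AND NOT p5) OR (NOT p1 AND p1 AND p2) OR (p5 AND p3 AND p1 AND NOT p5) OR (p5 AND p1 AND p2)   [distribute AND over OR]
≡ (NOT p2 AND p3 AND p1 AND NOT p5) OR (NOT p3 AND p1 AND p2) OR (p5 AND p1 AND p2)   [simplify]

(NOT p2 AND p3 AND p1 AND NOT p5) OR (NOT p3 AND p1 AND p2) OR (p5 AND p1 AND p2)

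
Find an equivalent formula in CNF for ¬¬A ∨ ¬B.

¬¬A ∨ ¬B
≡ A ∨ ¬B   [double negation]

A ∨ ¬B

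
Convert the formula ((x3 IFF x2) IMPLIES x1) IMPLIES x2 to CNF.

(NOT x3 OR x2) AND (NOT x1 OR x2)

((x3 IFF x2) IMPLIES x1) IMPLIES x2
≡ NOT ((x3 IFF x2) IMPLIES x1) OR x2   [eliminate IMPLIES]
≡ NOT (NOT (x3 IFF x2) OR x1) OR x2   [eliminate IMPLIES]
≡ NOT (NOT ((x3 IMPLIES x2) AND (x2 IMPLIES x3)) OR x1) OR x2   [eliminate IFF]
≡ NOT (NOT ((NOT x3 OR x2) AND (x2 IMPLIES x3)) OR x1) OR x2   [eliminate IMPLIES]
≡ NOT (NOT ((NOT x3 OR x2) AND (NOT x2 OR x3)) OR x1) OR x2   [eliminate IMPLIES]
≡ (NOT NOT ((NOT x3 OR x2) AND (NOT x2 OR x3)) AND NOT x1) OR x2   [De Morgan]
≡ ((NOT x3 OR x2) AND (NOT x2 OR x3) AND NOT x1) OR x2   [double negation]
≡ (NOT x3 OR x2 OR x2) AND (NOT x2 OR x3 OR x2) AND (NOT x1 OR x2)   [distribute OR over AND]
≡ (NOT x3 OR x2) AND (NOT x1 OR x2)   [simplify]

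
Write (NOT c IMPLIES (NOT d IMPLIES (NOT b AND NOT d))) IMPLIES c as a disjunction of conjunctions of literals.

(NOT c AND NOT d AND b) OR c

(NOT c IMPLIES (NOT d IMPLIES (NOT b AND NOT d))) IMPLIES c
⇔ NOT (NOT c IMPLIES (NOT d IMPLIES (NOT b AND NOT d))) OR c   (eliminate IMPLIES)
⇔ NOT (NOT NOT c OR (NOT d IMPLIES (NOT b AND NOT d))) OR c   (eliminate IMPLIES)
⇔ NOT (NOT NOT c OR NOT NOT d OR (NOT b AND NOT d)) OR c   (eliminate IMPLIES)
⇔ (NOT NOT NOT c AND NOT NOT NOT d AND NOT (NOT b AND NOT d)) OR c   (De Morgan)
⇔ (NOT c AND NOT NOT NOT d AND NOT (NOT b AND NOT d)) OR c   (double negation)
⇔ (NOT c AND NOT d AND NOT (NOT b AND NOT d)) OR c   (double negation)
⇔ (NOT c AND NOT d AND (NOT NOT b OR NOT NOT d)) OR c   (De Morgan)
⇔ (NOT c AND NOT d AND (b OR NOT NOT d)) OR c   (double negation)
⇔ (NOT c AND NOT d AND (b OR d)) OR c   (double negation)
⇔ (NOT c AND NOT d AND b) OR (NOT c AND NOT d AND d) OR c   (distribute AND over OR)
⇔ (NOT c AND NOT d AND b) OR c   (simplify)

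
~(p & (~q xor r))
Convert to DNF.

~p | (q & ~r) | (r & ~q)

~(p & (~q xor r))
≡ ~(p & ((~q & ~r) | (~~q & r)))   — expand xor
≡ ~p | ~((~q & ~r) | (~~q & r))   — De Morgan
≡ ~p | (~(~q & ~r) & ~(~~q & r))   — De Morgan
≡ ~p | ((~~q | ~~r) & ~(~~q & r))   — De Morgan
≡ ~p | ((q | ~~r) & ~(~~q & r))   — double negation
≡ ~p | ((q | r) & ~(~~q & r))   — double negation
≡ ~p | ((q | r) & (~~~q | ~r))   — De Morgan
≡ ~p | ((q | r) & (~q | ~r))   — double negation
≡ ~p | (q & ~q) | (q & ~r) | (r & ~q) | (r & ~r)   — distribute & over |
≡ ~p | (q & ~r) | (r & ~q)   — simplify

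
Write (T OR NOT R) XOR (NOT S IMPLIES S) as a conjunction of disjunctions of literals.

(T OR NOT R OR S) AND (NOT T OR NOT S) AND (R OR NOT S)

(T OR NOT R) XOR (NOT S IMPLIES S)
≡ (T OR NOT R OR (NOT S IMPLIES S)) AND NOT ((T OR NOT R) AND (NOT S IMPLIES S))   — expand XOR
≡ (T OR NOT R OR NOT NOT S OR S) AND NOT ((T OR NOT R) AND (NOT S IMPLIES S))   — eliminate IMPLIES
≡ (T OR NOT R OR NOT NOT S OR S) AND NOT ((T OR NOT R) AND (NOT NOT S OR S))   — eliminate IMPLIES
≡ (T OR NOT R OR S OR S) AND NOT ((T OR NOT R) AND (NOT NOT S OR S))   — double negation
≡ (T OR NOT R OR S OR S) AND (NOT (T OR NOT R) OR NOT (NOT NOT S OR S))   — De Morgan
≡ (T OR NOT R OR S OR S) AND ((NOT T AND NOT NOT R) OR NOT (NOT NOT S OR S))   — De Morgan
≡ (T OR NOT R OR S OR S) AND ((NOT T AND R) OR NOT (NOT NOT S OR S))   — double negation
≡ (T OR NOT R OR S OR S) AND ((NOT T AND R) OR (NOT NOT NOT S AND NOT S))   — De Morgan
≡ (T OR NOT R OR S OR S) AND ((NOT T AND R) OR (NOT S AND NOT S))   — double negation
≡ (T OR NOT R OR S OR S) AND (NOT T OR NOT S) AND (NOT T OR NOT S) AND (R OR NOT S) AND (R OR NOT S)   — distribute OR over AND
≡ (T OR NOT R OR S) AND (NOT T OR NOT S) AND (R OR NOT S)   — simplify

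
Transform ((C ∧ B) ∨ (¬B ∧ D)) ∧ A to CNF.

(C ∨ ¬B) ∧ (C ∨ D) ∧ (B ∨ D) ∧ A

((C ∧ B) ∨ (¬B ∧ D)) ∧ A
≡ (C ∨ ¬B) ∧ (C ∨ D) ∧ (B ∨ ¬B) ∧ (B ∨ D) ∧ A   — distribute ∨ over ∧
≡ (C ∨ ¬B) ∧ (C ∨ D) ∧ (B ∨ D) ∧ A   — simplify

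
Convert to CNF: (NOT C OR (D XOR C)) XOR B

(NOT C OR NOT D OR B) AND (C OR NOT B) AND (NOT C OR D OR NOT B)

(NOT C OR (D XOR C)) XOR B
≡ (NOT C OR (D XOR C) OR B) AND NOT ((NOT C OR (D XOR C)) AND B)   — expand XOR
≡ (NOT C OR ((D OR C) AND NOT (D AND C)) OR B) AND NOT ((NOT C OR (D XOR C)) AND B)   — expand XOR
≡ (NOT C OR ((D OR C) AND NOT (D AND C)) OR B) AND NOT ((NOT C OR ((D OR C) AND NOT (D AND C))) AND B)   — expand XOR
≡ (NOT C OR ((D OR C) AND (NOT D OR NOT C)) OR B) AND NOT ((NOT C OR ((D OR C) AND NOT (D AND C))) AND B)   — De Morgan
≡ (NOT C OR ((D OR C) AND (NOT D OR NOT C)) OR B) AND (NOT (NOT C OR ((D OR C) AND NOT (D AND C))) OR NOT B)   — De Morgan
≡ (NOT C OR ((D OR C) AND (NOT D OR NOT C)) OR B) AND ((NOT NOT C AND NOT ((D OR C) AND NOT (D AND C))) OR NOT B)   — De Morgan
≡ (NOT C OR ((D OR C) AND (NOT D OR NOT C)) OR B) AND ((C AND NOT ((D OR C) AND NOT (D AND C))) OR NOT B)   — double negation
≡ (NOT C OR ((D OR C) AND (NOT D OR NOT C)) OR B) AND ((C AND (NOT (D OR C) OR NOT NOT (D AND C))) OR NOT B)   — De Morgan
≡ (NOT C OR ((D OR C) AND (NOT D OR NOT C)) OR B) AND ((C AND ((NOT D AND NOT C) OR NOT NOT (D AND C))) OR NOT B)   — De Morgan
≡ (NOT C OR ((D OR C) AND (NOT D OR NOT C)) OR B) AND ((C AND ((NOT D AND NOT C) OR (D AND C))) OR NOT B)   — double negation
≡ (NOT C OR D OR C OR B) AND (NOT C OR NOT D OR NOT C OR B) AND (C OR NOT B) AND (NOT D OR D OR NOT B) AND (NOT D OR C OR NOT B) AND (NOT C OR D OR NOT B) AND (NOT C OR C OR NOT B)   — distribute OR over AND
≡ (NOT C OR NOT D OR B) AND (C OR NOT B) AND (NOT C OR D OR NOT B)   — simplify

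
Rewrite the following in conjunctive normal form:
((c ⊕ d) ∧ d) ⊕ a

((c ⊕ d) ∧ d) ⊕ a
≡ (((c ⊕ d) ∧ d) ∨ a) ∧ ¬((c ⊕ d) ∧ d ∧ a)
≡ (((c ∨ d) ∧ ¬(c ∧ d) ∧ d) ∨ a) ∧ ¬((c ⊕ d) ∧ d ∧ a)
≡ (((c ∨ d) ∧ ¬(c ∧ d) ∧ d) ∨ a) ∧ ¬((c ∨ d) ∧ ¬(c ∧ d) ∧ d ∧ a)
≡ (((c ∨ d) ∧ (¬c ∨ ¬d) ∧ d) ∨ a) ∧ ¬((c ∨ d) ∧ ¬(c ∧ d) ∧ d ∧ a)
≡ (((c ∨ d) ∧ (¬c ∨ ¬d) ∧ d) ∨ a) ∧ (¬(c ∨ d) ∨ ¬¬(c ∧ d) ∨ ¬d ∨ ¬a)
≡ (((c ∨ d) ∧ (¬c ∨ ¬d) ∧ d) ∨ a) ∧ ((¬c ∧ ¬d) ∨ ¬¬(c ∧ d) ∨ ¬d ∨ ¬a)
≡ (((c ∨ d) ∧ (¬c ∨ ¬d) ∧ d) ∨ a) ∧ ((¬c ∧ ¬d) ∨ (c ∧ d) ∨ ¬d ∨ ¬a)
≡ (c ∨ d ∨ a) ∧ (¬c ∨ ¬d ∨ a) ∧ (d ∨ a) ∧ (¬c ∨ c ∨ ¬d ∨ ¬a) ∧ (¬c ∨ d ∨ ¬d ∨ ¬a) ∧ (¬d ∨ c ∨ ¬d ∨ ¬a) ∧ (¬d ∨ d ∨ ¬d ∨ ¬a)
≡ (¬c ∨ ¬d ∨ a) ∧ (d ∨ a) ∧ (¬d ∨ c ∨ ¬a)

(¬c ∨ ¬d ∨ a) ∧ (d ∨ a) ∧ (¬d ∨ c ∨ ¬a)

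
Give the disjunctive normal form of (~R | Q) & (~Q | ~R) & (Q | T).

(~R & Q) | (~R & T)

(~R | Q) & (~Q | ~R) & (Q | T)
≡ (~R & ~Q & Q) | (~R & ~Q & T) | (~R & ~R & Q) | (~R & ~R & T) | (Q & ~Q & Q) | (Q & ~Q & T) | (Q & ~R & Q) | (Q & ~R & T)   [distribute & over |]
≡ (~R & Q) | (~R & T)   [simplify]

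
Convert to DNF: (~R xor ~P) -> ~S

(~R xor ~P) -> ~S
≡ ~(~R xor ~P) | ~S   [eliminate ->]
≡ ~((~R & ~~P) | (~~R & ~P)) | ~S   [expand xor]
≡ (~(~R & ~~P) & ~(~~R & ~P)) | ~S   [De Morgan]
≡ ((~~R | ~~~P) & ~(~~R & ~P)) | ~S   [De Morgan]
≡ ((R | ~~~P) & ~(~~R & ~P)) | ~S   [double negation]
≡ ((R | ~P) & ~(~~R & ~P)) | ~S   [double negation]
≡ ((R | ~P) & (~~~R | ~~P)) | ~S   [De Morgan]
≡ ((R | ~P) & (~R | ~~P)) | ~S   [double negation]
≡ ((R | ~P) & (~R | P)) | ~S   [double negation]
≡ (R & ~R) | (R & P) | (~P & ~R) | (~P & P) | ~S   [distribute & over |]
≡ (R & P) | (~P & ~R) | ~S   [simplify]

(R & P) | (~P & ~R) | ~S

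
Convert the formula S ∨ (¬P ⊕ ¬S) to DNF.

S ∨ (¬P ⊕ ¬S)
= S ∨ (¬P ∧ ¬¬S) ∨ (¬¬P ∧ ¬S)
= S ∨ (¬P ∧ S) ∨ (¬¬P ∧ ¬S)
= S ∨ (¬P ∧ S) ∨ (P ∧ ¬S)
= S ∨ (P ∧ ¬S)

S ∨ (P ∧ ¬S)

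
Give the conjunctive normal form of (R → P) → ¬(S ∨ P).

(R ∨ ¬S) ∧ ¬P

(R → P) → ¬(S ∨ P)
≡ ¬(R → P) ∨ ¬(S ∨ P)   (eliminate →)
≡ ¬(¬R ∨ P) ∨ ¬(S ∨ P)   (eliminate →)
≡ (¬¬R ∧ ¬P) ∨ ¬(S ∨ P)   (De Morgan)
≡ (R ∧ ¬P) ∨ ¬(S ∨ P)   (double negation)
≡ (R ∧ ¬P) ∨ (¬S ∧ ¬P)   (De Morgan)
≡ (R ∨ ¬S) ∧ (R ∨ ¬P) ∧ (¬P ∨ ¬S) ∧ (¬P ∨ ¬P)   (distribute ∨ over ∧)
≡ (R ∨ ¬S) ∧ ¬P   (simplify)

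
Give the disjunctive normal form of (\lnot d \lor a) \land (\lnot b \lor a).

(\lnot d \lor a) \land (\lnot b \lor a)
≡ (\lnot d \land \lnot b) \lor (\lnot d \land a) \lor (a \land \lnot b) \lor (a \land a)   [distribute \land over \lor]
≡ (\lnot d \land \lnot b) \lor a   [simplify]

(\lnot d \land \lnot b) \lor a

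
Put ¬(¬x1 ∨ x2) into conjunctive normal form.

x1 ∧ ¬x2

¬(¬x1 ∨ x2)
⇔ ¬¬x1 ∧ ¬x2   — De Morgan
⇔ x1 ∧ ¬x2   — double negation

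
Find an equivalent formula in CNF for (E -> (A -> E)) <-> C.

(E -> (A -> E)) <-> C
= ((E -> (A -> E)) -> C) & (C -> (E -> (A -> E)))   — eliminate <->
= (~(E -> (A -> E)) | C) & (C -> (E -> (A -> E)))   — eliminate ->
= (~(~E | (A -> E)) | C) & (C -> (E -> (A -> E)))   — eliminate ->
= (~(~E | ~A | E) | C) & (C -> (E -> (A -> E)))   — eliminate ->
= (~(~E | ~A | E) | C) & (~C | (E -> (A -> E)))   — eliminate ->
= (~(~E | ~A | E) | C) & (~C | ~E | (A -> E))   — eliminate ->
= (~(~E | ~A | E) | C) & (~C | ~E | ~A | E)   — eliminate ->
= ((~~E & ~~A & ~E) | C) & (~C | ~E | ~A | E)   — De Morgan
= ((E & ~~A & ~E) | C) & (~C | ~E | ~A | E)   — double negation
= ((E & A & ~E) | C) & (~C | ~E | ~A | E)   — double negation
= (E | C) & (A | C) & (~E | C) & (~C | ~E | ~A | E)   — distribute | over &
= (E | C) & (A | C) & (~E | C)   — simplify

(E | C) & (A | C) & (~E | C)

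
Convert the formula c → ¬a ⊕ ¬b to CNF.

(¬c ∨ ¬a ∨ ¬b) ∧ (¬c ∨ a ∨ b)

c → ¬a ⊕ ¬b
⇔ ¬c ∨ (¬a ⊕ ¬b)   [eliminate →]
⇔ ¬c ∨ (¬a ∨ ¬b) ∧ ¬(¬a ∧ ¬b)   [expand ⊕]
⇔ ¬c ∨ (¬a ∨ ¬b) ∧ (¬¬a ∨ ¬¬b)   [De Morgan]
⇔ ¬c ∨ (¬a ∨ ¬b) ∧ (a ∨ ¬¬b)   [double negation]
⇔ ¬c ∨ (¬a ∨ ¬b) ∧ (a ∨ b)   [double negation]
⇔ (¬c ∨ ¬a ∨ ¬b) ∧ (¬c ∨ a ∨ b)   [distribute ∨ over ∧]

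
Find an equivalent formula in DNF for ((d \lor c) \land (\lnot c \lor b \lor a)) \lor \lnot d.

(d \land \lnot c) \lor (d \land b) \lor (d \land a) \lor (c \land b) \lor (c \land a) \lor \lnot d

((d \lor c) \land (\lnot c \lor b \lor a)) \lor \lnot d
≡ (d \land \lnot c) \lor (d \land b) \lor (d \land a) \lor (c \land \lnot c) \lor (c \land b) \lor (c \land a) \lor \lnot d   — distribute \land over \lor
≡ (d \land \lnot c) \lor (d \land b) \lor (d \land a) \lor (c \land b) \lor (c \land a) \lor \lnot d   — simplify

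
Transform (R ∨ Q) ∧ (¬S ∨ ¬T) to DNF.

R ∧ ¬S ∨ R ∧ ¬T ∨ Q ∧ ¬S ∨ Q ∧ ¬T

(R ∨ Q) ∧ (¬S ∨ ¬T)
⇔ R ∧ ¬S ∨ R ∧ ¬T ∨ Q ∧ ¬S ∨ Q ∧ ¬T   (distribute ∧ over ∨)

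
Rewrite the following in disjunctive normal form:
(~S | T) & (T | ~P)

(~S & ~P) | T

(~S | T) & (T | ~P)
≡ (~S & T) | (~S & ~P) | (T & T) | (T & ~P)   (distribute & over |)
≡ (~S & ~P) | T   (simplify)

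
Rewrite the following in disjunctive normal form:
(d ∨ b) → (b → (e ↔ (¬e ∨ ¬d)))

¬b ∨ (¬d ∧ e)

(d ∨ b) → (b → (e ↔ (¬e ∨ ¬d)))
≡ ¬(d ∨ b) ∨ (b → (e ↔ (¬e ∨ ¬d)))   (eliminate →)
≡ ¬(d ∨ b) ∨ ¬b ∨ (e ↔ (¬e ∨ ¬d))   (eliminate →)
≡ ¬(d ∨ b) ∨ ¬b ∨ ((e → (¬e ∨ ¬d)) ∧ ((¬e ∨ ¬d) → e))   (eliminate ↔)
≡ ¬(d ∨ b) ∨ ¬b ∨ ((¬e ∨ ¬e ∨ ¬d) ∧ ((¬e ∨ ¬d) → e))   (eliminate →)
≡ ¬(d ∨ b) ∨ ¬b ∨ ((¬e ∨ ¬e ∨ ¬d) ∧ (¬(¬e ∨ ¬d) ∨ e))   (eliminate →)
≡ (¬d ∧ ¬b) ∨ ¬b ∨ ((¬e ∨ ¬e ∨ ¬d) ∧ (¬(¬e ∨ ¬d) ∨ e))   (De Morgan)
≡ (¬d ∧ ¬b) ∨ ¬b ∨ ((¬e ∨ ¬e ∨ ¬d) ∧ ((¬¬e ∧ ¬¬d) ∨ e))   (De Morgan)
≡ (¬d ∧ ¬b) ∨ ¬b ∨ ((¬e ∨ ¬e ∨ ¬d) ∧ ((e ∧ ¬¬d) ∨ e))   (double negation)
≡ (¬d ∧ ¬b) ∨ ¬b ∨ ((¬e ∨ ¬e ∨ ¬d) ∧ ((e ∧ d) ∨ e))   (double negation)
≡ (¬d ∧ ¬b) ∨ ¬b ∨ (¬e ∧ e ∧ d) ∨ (¬e ∧ e) ∨ (¬e ∧ e ∧ d) ∨ (¬e ∧ e) ∨ (¬d ∧ e ∧ d) ∨ (¬d ∧ e)   (distribute ∧ over ∨)
≡ ¬b ∨ (¬d ∧ e)   (simplify)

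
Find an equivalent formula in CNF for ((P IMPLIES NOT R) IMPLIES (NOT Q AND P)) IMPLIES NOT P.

((P IMPLIES NOT R) IMPLIES (NOT Q AND P)) IMPLIES NOT P
⇔ NOT ((P IMPLIES NOT R) IMPLIES (NOT Q AND P)) OR NOT P   — eliminate IMPLIES
⇔ NOT (NOT (P IMPLIES NOT R) OR (NOT Q AND P)) OR NOT P   — eliminate IMPLIES
⇔ NOT (NOT (NOT P OR NOT R) OR (NOT Q AND P)) OR NOT P   — eliminate IMPLIES
⇔ (NOT NOT (NOT P OR NOT R) AND NOT (NOT Q AND P)) OR NOT P   — De Morgan
⇔ ((NOT P OR NOT R) AND NOT (NOT Q AND P)) OR NOT P   — double negation
⇔ ((NOT P OR NOT R) AND (NOT NOT Q OR NOT P)) OR NOT P   — De Morgan
⇔ ((NOT P OR NOT R) AND (Q OR NOT P)) OR NOT P   — double negation
⇔ (NOT P OR NOT R OR NOT P) AND (Q OR NOT P OR NOT P)   — distribute OR over AND
⇔ (NOT P OR NOT R) AND (Q OR NOT P)   — simplify

(NOT P OR NOT R) AND (Q OR NOT P)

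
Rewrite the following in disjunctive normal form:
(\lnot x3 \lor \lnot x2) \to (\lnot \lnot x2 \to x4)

(\lnot x3 \lor \lnot x2) \to (\lnot \lnot x2 \to x4)
= \lnot (\lnot x3 \lor \lnot x2) \lor (\lnot \lnot x2 \to x4)   — eliminate \to
= \lnot (\lnot x3 \lor \lnot x2) \lor \lnot \lnot \lnot x2 \lor x4   — eliminate \to
= (\lnot \lnot x3 \land \lnot \lnot x2) \lor \lnot \lnot \lnot x2 \lor x4   — De Morgan
= (x3 \land \lnot \lnot x2) \lor \lnot \lnot \lnot x2 \lor x4   — double negation
= (x3 \land x2) \lor \lnot \lnot \lnot x2 \lor x4   — double negation
= (x3 \land x2) \lor \lnot x2 \lor x4   — double negation

(x3 \land x2) \lor \lnot x2 \lor x4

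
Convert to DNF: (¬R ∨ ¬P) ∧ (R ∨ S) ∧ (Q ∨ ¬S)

(¬R ∨ ¬P) ∧ (R ∨ S) ∧ (Q ∨ ¬S)
= (¬R ∧ R ∧ Q) ∨ (¬R ∧ R ∧ ¬S) ∨ (¬R ∧ S ∧ Q) ∨ (¬R ∧ S ∧ ¬S) ∨ (¬P ∧ R ∧ Q) ∨ (¬P ∧ R ∧ ¬S) ∨ (¬P ∧ S ∧ Q) ∨ (¬P ∧ S ∧ ¬S)   — distribute ∧ over ∨
= (¬R ∧ S ∧ Q) ∨ (¬P ∧ R ∧ Q) ∨ (¬P ∧ R ∧ ¬S) ∨ (¬P ∧ S ∧ Q)   — simplify

(¬R ∧ S ∧ Q) ∨ (¬P ∧ R ∧ Q) ∨ (¬P ∧ R ∧ ¬S) ∨ (¬P ∧ S ∧ Q)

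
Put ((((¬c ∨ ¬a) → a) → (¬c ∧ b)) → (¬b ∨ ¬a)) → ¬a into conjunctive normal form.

((((¬c ∨ ¬a) → a) → (¬c ∧ b)) → (¬b ∨ ¬a)) → ¬a
⇔ ¬((((¬c ∨ ¬a) → a) → (¬c ∧ b)) → (¬b ∨ ¬a)) ∨ ¬a   (eliminate →)
⇔ ¬(¬(((¬c ∨ ¬a) → a) → (¬c ∧ b)) ∨ ¬b ∨ ¬a) ∨ ¬a   (eliminate →)
⇔ ¬(¬(¬((¬c ∨ ¬a) → a) ∨ (¬c ∧ b)) ∨ ¬b ∨ ¬a) ∨ ¬a   (eliminate →)
⇔ ¬(¬(¬(¬(¬c ∨ ¬a) ∨ a) ∨ (¬c ∧ b)) ∨ ¬b ∨ ¬a) ∨ ¬a   (eliminate →)
⇔ (¬¬(¬(¬(¬c ∨ ¬a) ∨ a) ∨ (¬c ∧ b)) ∧ ¬¬b ∧ ¬¬a) ∨ ¬a   (De Morgan)
⇔ ((¬(¬(¬c ∨ ¬a) ∨ a) ∨ (¬c ∧ b)) ∧ ¬¬b ∧ ¬¬a) ∨ ¬a   (double negation)
⇔ (((¬¬(¬c ∨ ¬a) ∧ ¬a) ∨ (¬c ∧ b)) ∧ ¬¬b ∧ ¬¬a) ∨ ¬a   (De Morgan)
⇔ ((((¬c ∨ ¬a) ∧ ¬a) ∨ (¬c ∧ b)) ∧ ¬¬b ∧ ¬¬a) ∨ ¬a   (double negation)
⇔ ((((¬c ∨ ¬a) ∧ ¬a) ∨ (¬c ∧ b)) ∧ b ∧ ¬¬a) ∨ ¬a   (double negation)
⇔ ((((¬c ∨ ¬a) ∧ ¬a) ∨ (¬c ∧ b)) ∧ b ∧ a) ∨ ¬a   (double negation)
⇔ (¬c ∨ ¬a ∨ ¬c ∨ ¬a) ∧ (¬c ∨ ¬a ∨ b ∨ ¬a) ∧ (¬a ∨ ¬c ∨ ¬a) ∧ (¬a ∨ b ∨ ¬a) ∧ (b ∨ ¬a) ∧ (a ∨ ¬a)   (distribute ∨ over ∧)
⇔ (¬c ∨ ¬a) ∧ (¬a ∨ b)   (simplify)

(¬c ∨ ¬a) ∧ (¬a ∨ b)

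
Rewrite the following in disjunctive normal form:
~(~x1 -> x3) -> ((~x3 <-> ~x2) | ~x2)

~(~x1 -> x3) -> ((~x3 <-> ~x2) | ~x2)
= ~~(~x1 -> x3) | (~x3 <-> ~x2) | ~x2   — eliminate ->
= ~~(~~x1 | x3) | (~x3 <-> ~x2) | ~x2   — eliminate ->
= ~~(~~x1 | x3) | ((~x3 -> ~x2) & (~x2 -> ~x3)) | ~x2   — eliminate <->
= ~~(~~x1 | x3) | ((~~x3 | ~x2) & (~x2 -> ~x3)) | ~x2   — eliminate ->
= ~~(~~x1 | x3) | ((~~x3 | ~x2) & (~~x2 | ~x3)) | ~x2   — eliminate ->
= ~~x1 | x3 | ((~~x3 | ~x2) & (~~x2 | ~x3)) | ~x2   — double negation
= x1 | x3 | ((~~x3 | ~x2) & (~~x2 | ~x3)) | ~x2   — double negation
= x1 | x3 | ((x3 | ~x2) & (~~x2 | ~x3)) | ~x2   — double negation
= x1 | x3 | ((x3 | ~x2) & (x2 | ~x3)) | ~x2   — double negation
= x1 | x3 | (x3 & x2) | (x3 & ~x3) | (~x2 & x2) | (~x2 & ~x3) | ~x2   — distribute & over |
= x1 | x3 | ~x2   — simplify

x1 | x3 | ~x2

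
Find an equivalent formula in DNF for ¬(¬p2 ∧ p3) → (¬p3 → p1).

¬(¬p2 ∧ p3) → (¬p3 → p1)
≡ ¬¬(¬p2 ∧ p3) ∨ (¬p3 → p1)   [eliminate →]
≡ ¬¬(¬p2 ∧ p3) ∨ ¬¬p3 ∨ p1   [eliminate →]
≡ (¬p2 ∧ p3) ∨ ¬¬p3 ∨ p1   [double negation]
≡ (¬p2 ∧ p3) ∨ p3 ∨ p1   [double negation]
≡ p3 ∨ p1   [simplify]

p3 ∨ p1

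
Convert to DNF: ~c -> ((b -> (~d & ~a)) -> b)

~c -> ((b -> (~d & ~a)) -> b)
≡ ~~c | ((b -> (~d & ~a)) -> b)   [eliminate ->]
≡ ~~c | ~(b -> (~d & ~a)) | b   [eliminate ->]
≡ ~~c | ~(~b | (~d & ~a)) | b   [eliminate ->]
≡ c | ~(~b | (~d & ~a)) | b   [double negation]
≡ c | (~~b & ~(~d & ~a)) | b   [De Morgan]
≡ c | (b & ~(~d & ~a)) | b   [double negation]
≡ c | (b & (~~d | ~~a)) | b   [De Morgan]
≡ c | (b & (d | ~~a)) | b   [double negation]
≡ c | (b & (d | a)) | b   [double negation]
≡ c | (b & d) | (b & a) | b   [distribute & over |]
≡ c | b   [simplify]

c | b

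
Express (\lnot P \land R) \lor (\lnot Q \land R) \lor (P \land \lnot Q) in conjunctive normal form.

(\lnot P \lor \lnot Q) \land (R \lor \lnot Q) \land (R \lor P)

(\lnot P \land R) \lor (\lnot Q \land R) \lor (P \land \lnot Q)
≡ (\lnot P \lor \lnot Q \lor P) \land (\lnot P \lor \lnot Q \lor \lnot Q) \land (\lnot P \lor R \lor P) \land (\lnot P \lor R \lor \lnot Q) \land (R \lor \lnot Q \lor P) \land (R \lor \lnot Q \lor \lnot Q) \land (R \lor R \lor P) \land (R \lor R \lor \lnot Q)   [distribute \lor over \land]
≡ (\lnot P \lor \lnot Q) \land (R \lor \lnot Q) \land (R \lor P)   [simplify]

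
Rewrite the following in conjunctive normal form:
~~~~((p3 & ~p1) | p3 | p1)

~~~~((p3 & ~p1) | p3 | p1)
⇔ ~~((p3 & ~p1) | p3 | p1)   [double negation]
⇔ (p3 & ~p1) | p3 | p1   [double negation]
⇔ (p3 | p3 | p1) & (~p1 | p3 | p1)   [distribute | over &]
⇔ p3 | p1   [simplify]

p3 | p1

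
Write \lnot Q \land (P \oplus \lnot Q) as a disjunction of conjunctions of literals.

\lnot Q \land (P \oplus \lnot Q)
≡ \lnot Q \land ((P \land \lnot \lnot Q) \lor (\lnot P \land \lnot Q))   [expand \oplus]
≡ \lnot Q \land ((P \land Q) \lor (\lnot P \land \lnot Q))   [double negation]
≡ (\lnot Q \land P \land Q) \lor (\lnot Q \land \lnot P \land \lnot Q)   [distribute \land over \lor]
≡ \lnot Q \land \lnot P   [simplify]

\lnot Q \land \lnot P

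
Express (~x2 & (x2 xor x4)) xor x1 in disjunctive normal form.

(~x2 & x4 & ~x1) | (x2 & x1) | (~x2 & ~x4 & x1)

(~x2 & (x2 xor x4)) xor x1
= (~x2 & (x2 xor x4) & ~x1) | (~(~x2 & (x2 xor x4)) & x1)
= (~x2 & ((x2 & ~x4) | (~x2 & x4)) & ~x1) | (~(~x2 & (x2 xor x4)) & x1)
= (~x2 & ((x2 & ~x4) | (~x2 & x4)) & ~x1) | (~(~x2 & ((x2 & ~x4) | (~x2 & x4))) & x1)
= (~x2 & ((x2 & ~x4) | (~x2 & x4)) & ~x1) | ((~~x2 | ~((x2 & ~x4) | (~x2 & x4))) & x1)
= (~x2 & ((x2 & ~x4) | (~x2 & x4)) & ~x1) | ((x2 | ~((x2 & ~x4) | (~x2 & x4))) & x1)
= (~x2 & ((x2 & ~x4) | (~x2 & x4)) & ~x1) | ((x2 | (~(x2 & ~x4) & ~(~x2 & x4))) & x1)
= (~x2 & ((x2 & ~x4) | (~x2 & x4)) & ~x1) | ((x2 | ((~x2 | ~~x4) & ~(~x2 & x4))) & x1)
= (~x2 & ((x2 & ~x4) | (~x2 & x4)) & ~x1) | ((x2 | ((~x2 | x4) & ~(~x2 & x4))) & x1)
= (~x2 & ((x2 & ~x4) | (~x2 & x4)) & ~x1) | ((x2 | ((~x2 | x4) & (~~x2 | ~x4))) & x1)
= (~x2 & ((x2 & ~x4) | (~x2 & x4)) & ~x1) | ((x2 | ((~x2 | x4) & (x2 | ~x4))) & x1)
= (~x2 & x2 & ~x4 & ~x1) | (~x2 & ~x2 & x4 & ~x1) | (x2 & x1) | (~x2 & x2 & x1) | (~x2 & ~x4 & x1) | (x4 & x2 & x1) | (x4 & ~x4 & x1)
= (~x2 & x4 & ~x1) | (x2 & x1) | (~x2 & ~x4 & x1)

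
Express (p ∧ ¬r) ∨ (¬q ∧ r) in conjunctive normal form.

(p ∧ ¬r) ∨ (¬q ∧ r)
= (p ∨ ¬q) ∧ (p ∨ r) ∧ (¬r ∨ ¬q) ∧ (¬r ∨ r)   [distribute ∨ over ∧]
= (p ∨ ¬q) ∧ (p ∨ r) ∧ (¬r ∨ ¬q)   [simplify]

(p ∨ ¬q) ∧ (p ∨ r) ∧ (¬r ∨ ¬q)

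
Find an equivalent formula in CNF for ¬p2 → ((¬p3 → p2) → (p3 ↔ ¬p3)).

¬p2 → ((¬p3 → p2) → (p3 ↔ ¬p3))
= ¬¬p2 ∨ ((¬p3 → p2) → (p3 ↔ ¬p3))   [eliminate →]
= ¬¬p2 ∨ ¬(¬p3 → p2) ∨ (p3 ↔ ¬p3)   [eliminate →]
= ¬¬p2 ∨ ¬(¬¬p3 ∨ p2) ∨ (p3 ↔ ¬p3)   [eliminate →]
= ¬¬p2 ∨ ¬(¬¬p3 ∨ p2) ∨ (p3 → ¬p3) ∧ (¬p3 → p3)   [eliminate ↔]
= ¬¬p2 ∨ ¬(¬¬p3 ∨ p2) ∨ (¬p3 ∨ ¬p3) ∧ (¬p3 → p3)   [eliminate →]
= ¬¬p2 ∨ ¬(¬¬p3 ∨ p2) ∨ (¬p3 ∨ ¬p3) ∧ (¬¬p3 ∨ p3)   [eliminate →]
= p2 ∨ ¬(¬¬p3 ∨ p2) ∨ (¬p3 ∨ ¬p3) ∧ (¬¬p3 ∨ p3)   [double negation]
= p2 ∨ ¬¬¬p3 ∧ ¬p2 ∨ (¬p3 ∨ ¬p3) ∧ (¬¬p3 ∨ p3)   [De Morgan]
= p2 ∨ ¬p3 ∧ ¬p2 ∨ (¬p3 ∨ ¬p3) ∧ (¬¬p3 ∨ p3)   [double negation]
= p2 ∨ ¬p3 ∧ ¬p2 ∨ (¬p3 ∨ ¬p3) ∧ (p3 ∨ p3)   [double negation]
= (p2 ∨ ¬p3 ∨ ¬p3 ∨ ¬p3) ∧ (p2 ∨ ¬p3 ∨ p3 ∨ p3) ∧ (p2 ∨ ¬p2 ∨ ¬p3 ∨ ¬p3) ∧ (p2 ∨ ¬p2 ∨ p3 ∨ p3)   [distribute ∨ over ∧]
= p2 ∨ ¬p3   [simplify]

p2 ∨ ¬p3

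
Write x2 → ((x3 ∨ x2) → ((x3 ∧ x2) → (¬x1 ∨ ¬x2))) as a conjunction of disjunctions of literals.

¬x2 ∨ ¬x3 ∨ ¬x1

x2 → ((x3 ∨ x2) → ((x3 ∧ x2) → (¬x1 ∨ ¬x2)))
= ¬x2 ∨ ((x3 ∨ x2) → ((x3 ∧ x2) → (¬x1 ∨ ¬x2)))
= ¬x2 ∨ ¬(x3 ∨ x2) ∨ ((x3 ∧ x2) → (¬x1 ∨ ¬x2))
= ¬x2 ∨ ¬(x3 ∨ x2) ∨ ¬(x3 ∧ x2) ∨ ¬x1 ∨ ¬x2
= ¬x2 ∨ (¬x3 ∧ ¬x2) ∨ ¬(x3 ∧ x2) ∨ ¬x1 ∨ ¬x2
= ¬x2 ∨ (¬x3 ∧ ¬x2) ∨ ¬x3 ∨ ¬x2 ∨ ¬x1 ∨ ¬x2
= (¬x2 ∨ ¬x3 ∨ ¬x3 ∨ ¬x2 ∨ ¬x1 ∨ ¬x2) ∧ (¬x2 ∨ ¬x2 ∨ ¬x3 ∨ ¬x2 ∨ ¬x1 ∨ ¬x2)
= ¬x2 ∨ ¬x3 ∨ ¬x1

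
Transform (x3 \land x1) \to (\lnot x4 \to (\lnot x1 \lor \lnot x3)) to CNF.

\lnot x3 \lor \lnot x1 \lor x4

(x3 \land x1) \to (\lnot x4 \to (\lnot x1 \lor \lnot x3))
= \lnot (x3 \land x1) \lor (\lnot x4 \to (\lnot x1 \lor \lnot x3))
= \lnot (x3 \land x1) \lor \lnot \lnot x4 \lor \lnot x1 \lor \lnot x3
= \lnot x3 \lor \lnot x1 \lor \lnot \lnot x4 \lor \lnot x1 \lor \lnot x3
= \lnot x3 \lor \lnot x1 \lor x4 \lor \lnot x1 \lor \lnot x3
= \lnot x3 \lor \lnot x1 \lor x4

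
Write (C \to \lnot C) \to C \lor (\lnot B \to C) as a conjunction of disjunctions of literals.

(C \to \lnot C) \to C \lor (\lnot B \to C)
≡ \lnot (C \to \lnot C) \lor C \lor (\lnot B \to C)   — eliminate \to
≡ \lnot (\lnot C \lor \lnot C) \lor C \lor (\lnot B \to C)   — eliminate \to
≡ \lnot (\lnot C \lor \lnot C) \lor C \lor \lnot \lnot B \lor C   — eliminate \to
≡ \lnot \lnot C \land \lnot \lnot C \lor C \lor \lnot \lnot B \lor C   — De Morgan
≡ C \land \lnot \lnot C \lor C \lor \lnot \lnot B \lor C   — double negation
≡ C \land C \lor C \lor \lnot \lnot B \lor C   — double negation
≡ C \land C \lor C \lor B \lor C   — double negation
≡ (C \lor C \lor B \lor C) \land (C \lor C \lor B \lor C)   — distribute \lor over \land
≡ C \lor B   — simplify

C \lor B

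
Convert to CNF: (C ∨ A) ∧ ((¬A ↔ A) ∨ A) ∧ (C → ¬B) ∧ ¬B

(C ∨ A) ∧ ((¬A ↔ A) ∨ A) ∧ (C → ¬B) ∧ ¬B
≡ (C ∨ A) ∧ ((¬A → A) ∧ (A → ¬A) ∨ A) ∧ (C → ¬B) ∧ ¬B   [eliminate ↔]
≡ (C ∨ A) ∧ ((¬¬A ∨ A) ∧ (A → ¬A) ∨ A) ∧ (C → ¬B) ∧ ¬B   [eliminate →]
≡ (C ∨ A) ∧ ((¬¬A ∨ A) ∧ (¬A ∨ ¬A) ∨ A) ∧ (C → ¬B) ∧ ¬B   [eliminate →]
≡ (C ∨ A) ∧ ((¬¬A ∨ A) ∧ (¬A ∨ ¬A) ∨ A) ∧ (¬C ∨ ¬B) ∧ ¬B   [eliminate →]
≡ (C ∨ A) ∧ ((A ∨ A) ∧ (¬A ∨ ¬A) ∨ A) ∧ (¬C ∨ ¬B) ∧ ¬B   [double negation]
≡ (C ∨ A) ∧ (A ∨ A ∨ A) ∧ (¬A ∨ ¬A ∨ A) ∧ (¬C ∨ ¬B) ∧ ¬B   [distribute ∨ over ∧]
≡ A ∧ ¬B   [simplify]

A ∧ ¬B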